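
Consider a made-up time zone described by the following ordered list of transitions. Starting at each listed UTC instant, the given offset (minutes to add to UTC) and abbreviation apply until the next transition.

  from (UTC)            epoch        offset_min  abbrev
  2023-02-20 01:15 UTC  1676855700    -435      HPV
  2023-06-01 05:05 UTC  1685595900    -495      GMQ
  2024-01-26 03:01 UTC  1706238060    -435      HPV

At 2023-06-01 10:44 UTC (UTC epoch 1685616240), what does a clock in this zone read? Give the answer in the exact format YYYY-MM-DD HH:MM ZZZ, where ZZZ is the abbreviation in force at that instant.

2023-06-01 02:29 GMQ

Query: 2023-06-01 10:44 UTC
Rule 2/3 (GMQ, -08:15): 2023-06-01 05:05 UTC ≤ query < 2024-01-26 03:01 UTC
10·60 + 44 - 495 = 149 min
149 = 0·1440 + 149; 149 = 2·60 + 29 → 02:29, same day
→ 2023-06-01 02:29 GMQ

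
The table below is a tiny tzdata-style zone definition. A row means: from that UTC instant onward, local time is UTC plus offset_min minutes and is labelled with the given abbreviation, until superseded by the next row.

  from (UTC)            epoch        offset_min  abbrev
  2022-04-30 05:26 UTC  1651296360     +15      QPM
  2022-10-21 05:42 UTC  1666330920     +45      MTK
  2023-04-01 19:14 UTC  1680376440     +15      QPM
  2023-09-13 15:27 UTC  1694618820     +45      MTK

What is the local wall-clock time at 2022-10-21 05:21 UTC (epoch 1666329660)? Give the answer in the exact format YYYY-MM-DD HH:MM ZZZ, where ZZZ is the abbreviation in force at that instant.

2022-10-21 05:36 QPM

Query: 2022-10-21 05:21 UTC
Rule 1/4 (QPM, +00:15): 2022-04-30 05:26 UTC ≤ query < 2022-10-21 05:42 UTC
5·60 + 21 + 15 = 336 min
336 = 0·1440 + 336; 336 = 5·60 + 36 → 05:36, same day
→ 2022-10-21 05:36 QPM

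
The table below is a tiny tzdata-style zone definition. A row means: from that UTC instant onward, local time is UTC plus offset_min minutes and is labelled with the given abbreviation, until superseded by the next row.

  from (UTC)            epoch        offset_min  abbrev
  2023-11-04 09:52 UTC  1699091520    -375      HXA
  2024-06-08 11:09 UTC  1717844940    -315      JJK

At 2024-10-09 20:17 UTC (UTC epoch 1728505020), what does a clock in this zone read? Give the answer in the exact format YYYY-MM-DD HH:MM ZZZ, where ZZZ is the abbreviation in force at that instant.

Query: 2024-10-09 20:17 UTC
Rule 2/2 (JJK, -05:15): 2024-06-08 11:09 UTC ≤ query < +∞
20·60 + 17 - 315 = 902 min
902 = 0·1440 + 902; 902 = 15·60 + 2 → 15:02, same day
→ 2024-10-09 15:02 JJK

2024-10-09 15:02 JJK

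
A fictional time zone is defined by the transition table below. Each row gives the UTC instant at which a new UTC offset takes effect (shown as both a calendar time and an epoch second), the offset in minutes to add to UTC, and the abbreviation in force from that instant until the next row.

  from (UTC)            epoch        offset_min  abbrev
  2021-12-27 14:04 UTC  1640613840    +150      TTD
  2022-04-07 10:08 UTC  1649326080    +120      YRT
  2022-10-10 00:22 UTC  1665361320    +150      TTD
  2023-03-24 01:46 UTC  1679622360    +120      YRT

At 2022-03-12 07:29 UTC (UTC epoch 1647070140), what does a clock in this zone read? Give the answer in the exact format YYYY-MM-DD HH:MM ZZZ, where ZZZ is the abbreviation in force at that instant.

2022-03-12 09:59 TTD

Query: 2022-03-12 07:29 UTC
Rule 1/4 (TTD, +02:30): 2021-12-27 14:04 UTC ≤ query < 2022-04-07 10:08 UTC
7·60 + 29 + 150 = 599 min
599 = 0·1440 + 599; 599 = 9·60 + 59 → 09:59, same day
→ 2022-03-12 09:59 TTD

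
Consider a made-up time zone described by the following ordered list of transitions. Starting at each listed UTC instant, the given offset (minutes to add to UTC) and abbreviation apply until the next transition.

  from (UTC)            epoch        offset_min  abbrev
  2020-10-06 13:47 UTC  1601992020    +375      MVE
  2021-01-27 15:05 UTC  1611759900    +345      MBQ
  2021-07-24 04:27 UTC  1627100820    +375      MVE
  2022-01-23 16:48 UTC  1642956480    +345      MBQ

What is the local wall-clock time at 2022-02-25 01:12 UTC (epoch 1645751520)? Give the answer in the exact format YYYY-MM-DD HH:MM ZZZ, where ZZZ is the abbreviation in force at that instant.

2022-02-25 06:57 MBQ

Query: 2022-02-25 01:12 UTC
Rule 4/4 (MBQ, +05:45): 2022-01-23 16:48 UTC ≤ query < +∞
1·60 + 12 + 345 = 417 min
417 = 0·1440 + 417; 417 = 6·60 + 57 → 06:57, same day
→ 2022-02-25 06:57 MBQ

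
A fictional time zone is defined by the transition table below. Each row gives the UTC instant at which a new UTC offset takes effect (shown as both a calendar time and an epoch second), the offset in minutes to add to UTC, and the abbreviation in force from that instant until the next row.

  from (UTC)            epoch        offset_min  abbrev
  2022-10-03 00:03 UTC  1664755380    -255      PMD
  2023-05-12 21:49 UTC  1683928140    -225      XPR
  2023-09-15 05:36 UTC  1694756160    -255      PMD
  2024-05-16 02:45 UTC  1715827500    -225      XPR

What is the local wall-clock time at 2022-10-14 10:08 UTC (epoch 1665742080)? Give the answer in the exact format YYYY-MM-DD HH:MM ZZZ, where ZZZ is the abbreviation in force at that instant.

Query: 2022-10-14 10:08 UTC
Rule 1/4 (PMD, -04:15): 2022-10-03 00:03 UTC ≤ query < 2023-05-12 21:49 UTC
10·60 + 8 - 255 = 353 min
353 = 0·1440 + 353; 353 = 5·60 + 53 → 05:53, same day
→ 2022-10-14 05:53 PMD

2022-10-14 05:53 PMD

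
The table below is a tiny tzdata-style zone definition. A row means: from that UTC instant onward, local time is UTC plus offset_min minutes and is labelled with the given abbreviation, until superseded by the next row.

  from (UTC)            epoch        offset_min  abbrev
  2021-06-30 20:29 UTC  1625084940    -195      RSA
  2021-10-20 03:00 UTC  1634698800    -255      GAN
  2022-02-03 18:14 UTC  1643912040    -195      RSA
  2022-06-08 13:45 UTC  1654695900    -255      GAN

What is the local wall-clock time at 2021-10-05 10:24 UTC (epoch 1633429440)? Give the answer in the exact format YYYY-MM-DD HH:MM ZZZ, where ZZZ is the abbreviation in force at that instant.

Query: 2021-10-05 10:24 UTC
Rule 1/4 (RSA, -03:15): 2021-06-30 20:29 UTC ≤ query < 2021-10-20 03:00 UTC
10·60 + 24 - 195 = 429 min
429 = 0·1440 + 429; 429 = 7·60 + 9 → 07:09, same day
→ 2021-10-05 07:09 RSA

2021-10-05 07:09 RSA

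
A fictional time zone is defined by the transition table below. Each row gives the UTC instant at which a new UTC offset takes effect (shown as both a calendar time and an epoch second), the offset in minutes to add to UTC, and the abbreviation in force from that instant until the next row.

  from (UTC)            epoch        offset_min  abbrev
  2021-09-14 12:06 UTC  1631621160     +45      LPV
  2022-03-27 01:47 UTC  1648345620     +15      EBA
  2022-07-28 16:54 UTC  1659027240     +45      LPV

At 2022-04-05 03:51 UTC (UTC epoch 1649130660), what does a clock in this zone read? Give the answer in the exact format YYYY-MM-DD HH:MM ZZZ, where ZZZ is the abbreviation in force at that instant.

Query: 2022-04-05 03:51 UTC
Rule 2/3 (EBA, +00:15): 2022-03-27 01:47 UTC ≤ query < 2022-07-28 16:54 UTC
3·60 + 51 + 15 = 246 min
246 = 0·1440 + 246; 246 = 4·60 + 6 → 04:06, same day
→ 2022-04-05 04:06 EBA

2022-04-05 04:06 EBA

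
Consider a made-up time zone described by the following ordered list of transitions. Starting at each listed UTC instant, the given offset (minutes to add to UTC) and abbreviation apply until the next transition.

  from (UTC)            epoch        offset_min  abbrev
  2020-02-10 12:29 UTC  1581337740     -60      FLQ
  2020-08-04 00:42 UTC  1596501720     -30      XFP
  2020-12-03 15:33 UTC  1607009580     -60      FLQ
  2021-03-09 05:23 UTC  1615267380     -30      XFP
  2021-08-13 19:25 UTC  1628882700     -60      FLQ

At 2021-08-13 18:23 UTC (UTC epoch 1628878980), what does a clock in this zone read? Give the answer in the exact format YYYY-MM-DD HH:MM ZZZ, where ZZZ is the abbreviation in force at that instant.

Query: 2021-08-13 18:23 UTC
Rule 4/5 (XFP, -00:30): 2021-03-09 05:23 UTC ≤ query < 2021-08-13 19:25 UTC
18·60 + 23 - 30 = 1073 min
1073 = 0·1440 + 1073; 1073 = 17·60 + 53 → 17:53, same day
→ 2021-08-13 17:53 XFP

2021-08-13 17:53 XFP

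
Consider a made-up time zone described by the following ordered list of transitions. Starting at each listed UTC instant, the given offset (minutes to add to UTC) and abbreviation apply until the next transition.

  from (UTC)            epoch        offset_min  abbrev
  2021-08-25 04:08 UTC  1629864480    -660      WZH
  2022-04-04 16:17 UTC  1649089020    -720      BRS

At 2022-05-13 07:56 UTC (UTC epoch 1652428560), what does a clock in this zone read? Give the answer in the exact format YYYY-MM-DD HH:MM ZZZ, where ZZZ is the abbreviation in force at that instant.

2022-05-12 19:56 BRS

Query: 2022-05-13 07:56 UTC
Rule 2/2 (BRS, -12:00): 2022-04-04 16:17 UTC ≤ query < +∞
7·60 + 56 - 720 = -244 min
-244 = -1·1440 + 1196; 1196 = 19·60 + 56 → 19:56, 2022-05-13 - 1 day = 2022-05-12
→ 2022-05-12 19:56 BRS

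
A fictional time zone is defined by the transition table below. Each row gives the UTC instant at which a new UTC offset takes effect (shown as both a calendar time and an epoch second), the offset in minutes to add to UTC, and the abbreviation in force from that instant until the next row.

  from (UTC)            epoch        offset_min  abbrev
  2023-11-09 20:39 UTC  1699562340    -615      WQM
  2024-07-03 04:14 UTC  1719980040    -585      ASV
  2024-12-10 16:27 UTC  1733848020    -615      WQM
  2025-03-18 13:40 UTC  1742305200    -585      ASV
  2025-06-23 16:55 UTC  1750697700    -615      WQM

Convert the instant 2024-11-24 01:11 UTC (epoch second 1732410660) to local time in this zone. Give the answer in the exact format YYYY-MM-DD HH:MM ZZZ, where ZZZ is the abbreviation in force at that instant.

2024-11-23 15:26 ASV

Query: 2024-11-24 01:11 UTC
Rule 2/5 (ASV, -09:45): 2024-07-03 04:14 UTC ≤ query < 2024-12-10 16:27 UTC
1·60 + 11 - 585 = -514 min
-514 = -1·1440 + 926; 926 = 15·60 + 26 → 15:26, 2024-11-24 - 1 day = 2024-11-23
→ 2024-11-23 15:26 ASV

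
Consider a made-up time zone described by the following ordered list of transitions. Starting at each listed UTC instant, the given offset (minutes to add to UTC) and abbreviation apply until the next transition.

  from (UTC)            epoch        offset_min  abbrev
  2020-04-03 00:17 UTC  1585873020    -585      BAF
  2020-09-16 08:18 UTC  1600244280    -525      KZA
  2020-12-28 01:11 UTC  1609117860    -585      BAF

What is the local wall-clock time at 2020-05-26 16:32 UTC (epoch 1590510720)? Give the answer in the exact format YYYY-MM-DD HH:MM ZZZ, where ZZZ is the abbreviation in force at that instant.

2020-05-26 06:47 BAF

Query: 2020-05-26 16:32 UTC
Rule 1/3 (BAF, -09:45): 2020-04-03 00:17 UTC ≤ query < 2020-09-16 08:18 UTC
16·60 + 32 - 585 = 407 min
407 = 0·1440 + 407; 407 = 6·60 + 47 → 06:47, same day
→ 2020-05-26 06:47 BAF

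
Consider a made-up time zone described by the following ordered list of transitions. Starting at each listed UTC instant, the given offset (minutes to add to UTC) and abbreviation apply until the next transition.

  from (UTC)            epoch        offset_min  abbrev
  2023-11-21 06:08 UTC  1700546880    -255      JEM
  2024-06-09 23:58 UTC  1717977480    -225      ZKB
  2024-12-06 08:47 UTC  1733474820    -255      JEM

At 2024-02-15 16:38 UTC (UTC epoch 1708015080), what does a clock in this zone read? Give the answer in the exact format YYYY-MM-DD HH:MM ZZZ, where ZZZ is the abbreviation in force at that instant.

Query: 2024-02-15 16:38 UTC
Rule 1/3 (JEM, -04:15): 2023-11-21 06:08 UTC ≤ query < 2024-06-09 23:58 UTC
16·60 + 38 - 255 = 743 min
743 = 0·1440 + 743; 743 = 12·60 + 23 → 12:23, same day
→ 2024-02-15 12:23 JEM

2024-02-15 12:23 JEM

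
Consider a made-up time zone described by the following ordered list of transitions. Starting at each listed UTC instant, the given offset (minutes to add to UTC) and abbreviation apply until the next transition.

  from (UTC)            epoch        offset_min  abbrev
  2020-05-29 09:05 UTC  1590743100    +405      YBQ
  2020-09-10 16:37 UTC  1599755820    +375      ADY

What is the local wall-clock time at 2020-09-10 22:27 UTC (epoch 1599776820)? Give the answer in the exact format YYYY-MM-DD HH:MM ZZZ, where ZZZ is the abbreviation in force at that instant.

2020-09-11 04:42 ADY

Query: 2020-09-10 22:27 UTC
Rule 2/2 (ADY, +06:15): 2020-09-10 16:37 UTC ≤ query < +∞
22·60 + 27 + 375 = 1722 min
1722 = 1·1440 + 282; 282 = 4·60 + 42 → 04:42, 2020-09-10 + 1 day = 2020-09-11
→ 2020-09-11 04:42 ADY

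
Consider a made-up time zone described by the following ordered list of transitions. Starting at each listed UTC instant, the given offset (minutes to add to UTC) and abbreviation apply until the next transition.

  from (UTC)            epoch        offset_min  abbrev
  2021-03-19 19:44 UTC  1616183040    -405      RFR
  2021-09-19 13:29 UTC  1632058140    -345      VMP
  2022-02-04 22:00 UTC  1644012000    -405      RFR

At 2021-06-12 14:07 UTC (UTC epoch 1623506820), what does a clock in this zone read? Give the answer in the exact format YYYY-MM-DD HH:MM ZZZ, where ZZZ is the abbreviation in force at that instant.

Query: 2021-06-12 14:07 UTC
Rule 1/3 (RFR, -06:45): 2021-03-19 19:44 UTC ≤ query < 2021-09-19 13:29 UTC
14·60 + 7 - 405 = 442 min
442 = 0·1440 + 442; 442 = 7·60 + 22 → 07:22, same day
→ 2021-06-12 07:22 RFR

2021-06-12 07:22 RFR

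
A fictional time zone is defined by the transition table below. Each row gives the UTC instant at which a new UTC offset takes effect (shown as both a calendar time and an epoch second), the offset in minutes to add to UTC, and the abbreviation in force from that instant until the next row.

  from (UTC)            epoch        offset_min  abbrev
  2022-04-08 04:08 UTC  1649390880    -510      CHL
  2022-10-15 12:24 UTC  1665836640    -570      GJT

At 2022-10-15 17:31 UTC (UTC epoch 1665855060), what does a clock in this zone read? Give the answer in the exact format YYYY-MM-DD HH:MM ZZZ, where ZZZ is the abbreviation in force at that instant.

Query: 2022-10-15 17:31 UTC
Rule 2/2 (GJT, -09:30): 2022-10-15 12:24 UTC ≤ query < +∞
17·60 + 31 - 570 = 481 min
481 = 0·1440 + 481; 481 = 8·60 + 1 → 08:01, same day
→ 2022-10-15 08:01 GJT

2022-10-15 08:01 GJT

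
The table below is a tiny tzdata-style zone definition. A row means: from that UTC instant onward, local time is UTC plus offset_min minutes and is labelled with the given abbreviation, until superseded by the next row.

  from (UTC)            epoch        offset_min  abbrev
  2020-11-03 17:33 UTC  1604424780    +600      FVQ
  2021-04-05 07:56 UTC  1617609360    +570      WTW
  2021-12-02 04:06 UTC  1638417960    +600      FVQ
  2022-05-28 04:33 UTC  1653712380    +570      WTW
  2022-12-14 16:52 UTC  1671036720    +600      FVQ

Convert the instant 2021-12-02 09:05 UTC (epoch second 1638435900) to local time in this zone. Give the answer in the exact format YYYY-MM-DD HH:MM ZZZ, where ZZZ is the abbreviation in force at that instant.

Query: 2021-12-02 09:05 UTC
Rule 3/5 (FVQ, +10:00): 2021-12-02 04:06 UTC ≤ query < 2022-05-28 04:33 UTC
9·60 + 5 + 600 = 1145 min
1145 = 0·1440 + 1145; 1145 = 19·60 + 5 → 19:05, same day
→ 2021-12-02 19:05 FVQ

2021-12-02 19:05 FVQ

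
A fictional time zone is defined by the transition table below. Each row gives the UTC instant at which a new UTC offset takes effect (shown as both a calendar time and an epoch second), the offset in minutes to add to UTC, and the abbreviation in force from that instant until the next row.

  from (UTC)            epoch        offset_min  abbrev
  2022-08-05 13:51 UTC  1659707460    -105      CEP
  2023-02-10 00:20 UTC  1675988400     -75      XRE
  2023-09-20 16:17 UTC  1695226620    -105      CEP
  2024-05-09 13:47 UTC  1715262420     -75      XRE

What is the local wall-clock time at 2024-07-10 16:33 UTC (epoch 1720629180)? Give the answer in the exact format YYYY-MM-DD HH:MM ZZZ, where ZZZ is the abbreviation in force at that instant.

2024-07-10 15:18 XRE

Query: 2024-07-10 16:33 UTC
Rule 4/4 (XRE, -01:15): 2024-05-09 13:47 UTC ≤ query < +∞
16·60 + 33 - 75 = 918 min
918 = 0·1440 + 918; 918 = 15·60 + 18 → 15:18, same day
→ 2024-07-10 15:18 XRE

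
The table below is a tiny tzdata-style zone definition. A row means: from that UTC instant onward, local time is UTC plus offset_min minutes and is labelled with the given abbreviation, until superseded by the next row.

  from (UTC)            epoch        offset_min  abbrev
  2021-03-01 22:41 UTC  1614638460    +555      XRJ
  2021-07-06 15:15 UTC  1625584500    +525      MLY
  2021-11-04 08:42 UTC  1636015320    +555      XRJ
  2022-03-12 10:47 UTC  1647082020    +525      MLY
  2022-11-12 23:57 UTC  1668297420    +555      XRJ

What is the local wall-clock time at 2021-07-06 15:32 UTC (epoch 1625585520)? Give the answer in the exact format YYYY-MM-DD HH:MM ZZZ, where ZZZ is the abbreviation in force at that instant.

2021-07-07 00:17 MLY

Query: 2021-07-06 15:32 UTC
Rule 2/5 (MLY, +08:45): 2021-07-06 15:15 UTC ≤ query < 2021-11-04 08:42 UTC
15·60 + 32 + 525 = 1457 min
1457 = 1·1440 + 17; 17 = 0·60 + 17 → 00:17, 2021-07-06 + 1 day = 2021-07-07
→ 2021-07-07 00:17 MLY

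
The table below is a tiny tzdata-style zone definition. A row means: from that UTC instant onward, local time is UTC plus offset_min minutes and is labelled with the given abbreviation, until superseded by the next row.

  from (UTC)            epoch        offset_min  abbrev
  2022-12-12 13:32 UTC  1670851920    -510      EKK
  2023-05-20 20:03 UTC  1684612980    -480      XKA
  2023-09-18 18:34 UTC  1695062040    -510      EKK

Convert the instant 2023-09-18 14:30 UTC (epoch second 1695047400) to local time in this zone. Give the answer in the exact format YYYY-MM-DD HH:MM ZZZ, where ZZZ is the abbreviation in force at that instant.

2023-09-18 06:30 XKA

Query: 2023-09-18 14:30 UTC
Rule 2/3 (XKA, -08:00): 2023-05-20 20:03 UTC ≤ query < 2023-09-18 18:34 UTC
14·60 + 30 - 480 = 390 min
390 = 0·1440 + 390; 390 = 6·60 + 30 → 06:30, same day
→ 2023-09-18 06:30 XKA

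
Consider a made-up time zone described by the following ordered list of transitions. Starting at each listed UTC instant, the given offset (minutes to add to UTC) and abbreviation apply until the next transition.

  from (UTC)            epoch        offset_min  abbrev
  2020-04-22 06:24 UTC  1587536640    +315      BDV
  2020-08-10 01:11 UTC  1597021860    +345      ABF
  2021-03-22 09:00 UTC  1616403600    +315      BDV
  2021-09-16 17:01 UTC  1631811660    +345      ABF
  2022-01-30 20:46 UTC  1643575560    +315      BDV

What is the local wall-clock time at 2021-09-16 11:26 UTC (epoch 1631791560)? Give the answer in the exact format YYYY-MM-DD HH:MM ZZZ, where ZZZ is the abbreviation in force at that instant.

2021-09-16 16:41 BDV

Query: 2021-09-16 11:26 UTC
Rule 3/5 (BDV, +05:15): 2021-03-22 09:00 UTC ≤ query < 2021-09-16 17:01 UTC
11·60 + 26 + 315 = 1001 min
1001 = 0·1440 + 1001; 1001 = 16·60 + 41 → 16:41, same day
→ 2021-09-16 16:41 BDV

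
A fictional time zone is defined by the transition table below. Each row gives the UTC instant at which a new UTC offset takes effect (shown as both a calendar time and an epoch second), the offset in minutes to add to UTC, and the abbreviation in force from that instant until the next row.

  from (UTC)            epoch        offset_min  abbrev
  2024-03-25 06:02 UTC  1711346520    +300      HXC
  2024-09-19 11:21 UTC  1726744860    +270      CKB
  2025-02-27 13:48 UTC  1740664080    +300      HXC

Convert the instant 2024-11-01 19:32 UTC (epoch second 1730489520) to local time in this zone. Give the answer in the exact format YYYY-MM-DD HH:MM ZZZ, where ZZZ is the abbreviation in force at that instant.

Query: 2024-11-01 19:32 UTC
Rule 2/3 (CKB, +04:30): 2024-09-19 11:21 UTC ≤ query < 2025-02-27 13:48 UTC
19·60 + 32 + 270 = 1442 min
1442 = 1·1440 + 2; 2 = 0·60 + 2 → 00:02, 2024-11-01 + 1 day = 2024-11-02
→ 2024-11-02 00:02 CKB

2024-11-02 00:02 CKB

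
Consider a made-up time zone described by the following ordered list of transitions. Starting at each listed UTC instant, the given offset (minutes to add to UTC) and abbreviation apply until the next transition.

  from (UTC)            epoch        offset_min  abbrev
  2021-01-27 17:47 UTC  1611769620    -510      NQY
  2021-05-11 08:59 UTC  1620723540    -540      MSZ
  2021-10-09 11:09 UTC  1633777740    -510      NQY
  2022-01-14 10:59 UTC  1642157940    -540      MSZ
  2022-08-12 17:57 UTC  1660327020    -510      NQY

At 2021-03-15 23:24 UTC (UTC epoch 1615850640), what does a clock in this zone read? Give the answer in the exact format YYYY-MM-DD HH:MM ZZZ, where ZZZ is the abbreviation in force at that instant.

2021-03-15 14:54 NQY

Query: 2021-03-15 23:24 UTC
Rule 1/5 (NQY, -08:30): 2021-01-27 17:47 UTC ≤ query < 2021-05-11 08:59 UTC
23·60 + 24 - 510 = 894 min
894 = 0·1440 + 894; 894 = 14·60 + 54 → 14:54, same day
→ 2021-03-15 14:54 NQY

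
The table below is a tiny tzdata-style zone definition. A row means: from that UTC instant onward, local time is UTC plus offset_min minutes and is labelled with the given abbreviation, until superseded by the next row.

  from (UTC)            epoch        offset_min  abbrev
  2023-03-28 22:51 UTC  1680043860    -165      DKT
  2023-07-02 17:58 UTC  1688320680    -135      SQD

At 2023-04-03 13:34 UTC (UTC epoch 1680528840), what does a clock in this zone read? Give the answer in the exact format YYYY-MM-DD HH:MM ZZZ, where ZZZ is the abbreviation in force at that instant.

2023-04-03 10:49 DKT

Query: 2023-04-03 13:34 UTC
Rule 1/2 (DKT, -02:45): 2023-03-28 22:51 UTC ≤ query < 2023-07-02 17:58 UTC
13·60 + 34 - 165 = 649 min
649 = 0·1440 + 649; 649 = 10·60 + 49 → 10:49, same day
→ 2023-04-03 10:49 DKT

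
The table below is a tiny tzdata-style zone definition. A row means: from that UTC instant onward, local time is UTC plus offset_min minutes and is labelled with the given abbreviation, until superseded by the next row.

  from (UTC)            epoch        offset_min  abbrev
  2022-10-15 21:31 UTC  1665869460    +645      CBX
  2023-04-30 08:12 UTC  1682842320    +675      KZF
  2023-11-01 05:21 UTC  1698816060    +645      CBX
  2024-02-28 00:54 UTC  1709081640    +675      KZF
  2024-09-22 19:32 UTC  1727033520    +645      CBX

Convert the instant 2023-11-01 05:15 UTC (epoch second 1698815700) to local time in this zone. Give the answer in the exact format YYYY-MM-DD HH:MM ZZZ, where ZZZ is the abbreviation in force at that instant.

Query: 2023-11-01 05:15 UTC
Rule 2/5 (KZF, +11:15): 2023-04-30 08:12 UTC ≤ query < 2023-11-01 05:21 UTC
5·60 + 15 + 675 = 990 min
990 = 0·1440 + 990; 990 = 16·60 + 30 → 16:30, same day
→ 2023-11-01 16:30 KZF

2023-11-01 16:30 KZF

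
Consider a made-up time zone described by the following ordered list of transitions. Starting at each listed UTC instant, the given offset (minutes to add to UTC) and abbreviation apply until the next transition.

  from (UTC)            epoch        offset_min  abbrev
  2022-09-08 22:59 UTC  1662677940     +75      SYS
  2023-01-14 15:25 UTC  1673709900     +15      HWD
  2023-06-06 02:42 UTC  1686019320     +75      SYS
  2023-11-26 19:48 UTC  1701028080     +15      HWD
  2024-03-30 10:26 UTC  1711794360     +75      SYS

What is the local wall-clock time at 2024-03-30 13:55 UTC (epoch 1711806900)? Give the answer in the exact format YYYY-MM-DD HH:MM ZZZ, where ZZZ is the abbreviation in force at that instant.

Query: 2024-03-30 13:55 UTC
Rule 5/5 (SYS, +01:15): 2024-03-30 10:26 UTC ≤ query < +∞
13·60 + 55 + 75 = 910 min
910 = 0·1440 + 910; 910 = 15·60 + 10 → 15:10, same day
→ 2024-03-30 15:10 SYS

2024-03-30 15:10 SYS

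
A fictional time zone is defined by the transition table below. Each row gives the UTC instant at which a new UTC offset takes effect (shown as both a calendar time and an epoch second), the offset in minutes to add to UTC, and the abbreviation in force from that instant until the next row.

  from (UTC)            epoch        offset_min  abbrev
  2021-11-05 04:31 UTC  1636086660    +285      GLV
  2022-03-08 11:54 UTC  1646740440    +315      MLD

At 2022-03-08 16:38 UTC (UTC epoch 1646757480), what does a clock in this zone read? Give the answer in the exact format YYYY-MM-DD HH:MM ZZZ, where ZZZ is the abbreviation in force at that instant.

Query: 2022-03-08 16:38 UTC
Rule 2/2 (MLD, +05:15): 2022-03-08 11:54 UTC ≤ query < +∞
16·60 + 38 + 315 = 1313 min
1313 = 0·1440 + 1313; 1313 = 21·60 + 53 → 21:53, same day
→ 2022-03-08 21:53 MLD

2022-03-08 21:53 MLD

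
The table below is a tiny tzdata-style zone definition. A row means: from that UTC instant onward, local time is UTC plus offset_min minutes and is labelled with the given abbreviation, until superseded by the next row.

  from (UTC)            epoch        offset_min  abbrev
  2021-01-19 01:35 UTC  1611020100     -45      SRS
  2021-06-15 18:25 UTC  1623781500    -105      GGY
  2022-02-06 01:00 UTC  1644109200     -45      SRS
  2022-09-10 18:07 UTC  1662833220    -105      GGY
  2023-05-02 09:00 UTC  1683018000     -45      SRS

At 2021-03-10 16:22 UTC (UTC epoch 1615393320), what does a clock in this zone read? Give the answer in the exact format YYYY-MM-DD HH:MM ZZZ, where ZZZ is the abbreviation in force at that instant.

Query: 2021-03-10 16:22 UTC
Rule 1/5 (SRS, -00:45): 2021-01-19 01:35 UTC ≤ query < 2021-06-15 18:25 UTC
16·60 + 22 - 45 = 937 min
937 = 0·1440 + 937; 937 = 15·60 + 37 → 15:37, same day
→ 2021-03-10 15:37 SRS

2021-03-10 15:37 SRS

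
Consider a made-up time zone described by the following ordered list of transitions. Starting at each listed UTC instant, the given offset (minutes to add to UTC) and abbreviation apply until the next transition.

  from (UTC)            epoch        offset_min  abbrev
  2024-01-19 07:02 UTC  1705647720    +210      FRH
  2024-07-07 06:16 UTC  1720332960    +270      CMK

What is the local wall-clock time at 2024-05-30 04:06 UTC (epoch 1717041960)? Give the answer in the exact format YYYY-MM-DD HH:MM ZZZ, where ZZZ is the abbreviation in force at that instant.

Query: 2024-05-30 04:06 UTC
Rule 1/2 (FRH, +03:30): 2024-01-19 07:02 UTC ≤ query < 2024-07-07 06:16 UTC
4·60 + 6 + 210 = 456 min
456 = 0·1440 + 456; 456 = 7·60 + 36 → 07:36, same day
→ 2024-05-30 07:36 FRH

2024-05-30 07:36 FRH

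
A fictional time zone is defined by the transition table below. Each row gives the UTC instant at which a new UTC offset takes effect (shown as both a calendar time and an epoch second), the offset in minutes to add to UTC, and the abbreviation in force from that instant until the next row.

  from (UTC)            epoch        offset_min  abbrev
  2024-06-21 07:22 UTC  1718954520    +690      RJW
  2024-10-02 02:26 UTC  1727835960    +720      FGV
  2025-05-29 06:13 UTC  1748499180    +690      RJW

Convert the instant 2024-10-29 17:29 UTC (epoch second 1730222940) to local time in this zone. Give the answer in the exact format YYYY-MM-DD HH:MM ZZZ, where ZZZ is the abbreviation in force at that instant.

Query: 2024-10-29 17:29 UTC
Rule 2/3 (FGV, +12:00): 2024-10-02 02:26 UTC ≤ query < 2025-05-29 06:13 UTC
17·60 + 29 + 720 = 1769 min
1769 = 1·1440 + 329; 329 = 5·60 + 29 → 05:29, 2024-10-29 + 1 day = 2024-10-30
→ 2024-10-30 05:29 FGV

2024-10-30 05:29 FGV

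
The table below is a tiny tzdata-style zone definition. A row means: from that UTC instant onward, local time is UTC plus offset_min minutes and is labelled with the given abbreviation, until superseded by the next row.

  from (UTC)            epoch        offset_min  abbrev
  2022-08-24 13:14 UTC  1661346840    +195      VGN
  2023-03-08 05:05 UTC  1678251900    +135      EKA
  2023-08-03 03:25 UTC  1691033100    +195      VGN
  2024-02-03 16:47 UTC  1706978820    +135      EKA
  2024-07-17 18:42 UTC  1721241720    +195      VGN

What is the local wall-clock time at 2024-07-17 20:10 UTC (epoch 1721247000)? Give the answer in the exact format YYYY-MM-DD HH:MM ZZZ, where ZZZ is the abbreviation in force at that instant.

Query: 2024-07-17 20:10 UTC
Rule 5/5 (VGN, +03:15): 2024-07-17 18:42 UTC ≤ query < +∞
20·60 + 10 + 195 = 1405 min
1405 = 0·1440 + 1405; 1405 = 23·60 + 25 → 23:25, same day
→ 2024-07-17 23:25 VGN

2024-07-17 23:25 VGN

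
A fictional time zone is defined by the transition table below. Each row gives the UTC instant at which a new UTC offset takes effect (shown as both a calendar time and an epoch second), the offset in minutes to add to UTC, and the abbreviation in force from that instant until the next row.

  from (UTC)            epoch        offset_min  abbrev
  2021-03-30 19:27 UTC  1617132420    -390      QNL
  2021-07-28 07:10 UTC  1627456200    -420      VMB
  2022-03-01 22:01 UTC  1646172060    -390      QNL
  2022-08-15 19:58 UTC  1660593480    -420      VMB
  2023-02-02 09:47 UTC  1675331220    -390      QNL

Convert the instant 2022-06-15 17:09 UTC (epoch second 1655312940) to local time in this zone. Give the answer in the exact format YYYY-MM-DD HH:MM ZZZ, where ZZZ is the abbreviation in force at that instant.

Query: 2022-06-15 17:09 UTC
Rule 3/5 (QNL, -06:30): 2022-03-01 22:01 UTC ≤ query < 2022-08-15 19:58 UTC
17·60 + 9 - 390 = 639 min
639 = 0·1440 + 639; 639 = 10·60 + 39 → 10:39, same day
→ 2022-06-15 10:39 QNL

2022-06-15 10:39 QNL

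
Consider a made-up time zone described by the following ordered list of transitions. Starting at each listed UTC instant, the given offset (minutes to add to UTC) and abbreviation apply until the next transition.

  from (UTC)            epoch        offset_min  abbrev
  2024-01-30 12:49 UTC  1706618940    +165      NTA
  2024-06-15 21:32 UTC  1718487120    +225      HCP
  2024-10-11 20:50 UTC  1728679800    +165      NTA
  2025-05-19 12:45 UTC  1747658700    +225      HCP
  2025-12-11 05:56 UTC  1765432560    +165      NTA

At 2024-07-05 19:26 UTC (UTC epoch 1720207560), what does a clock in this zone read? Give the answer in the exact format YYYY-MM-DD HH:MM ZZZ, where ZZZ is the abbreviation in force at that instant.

Query: 2024-07-05 19:26 UTC
Rule 2/5 (HCP, +03:45): 2024-06-15 21:32 UTC ≤ query < 2024-10-11 20:50 UTC
19·60 + 26 + 225 = 1391 min
1391 = 0·1440 + 1391; 1391 = 23·60 + 11 → 23:11, same day
→ 2024-07-05 23:11 HCP

2024-07-05 23:11 HCP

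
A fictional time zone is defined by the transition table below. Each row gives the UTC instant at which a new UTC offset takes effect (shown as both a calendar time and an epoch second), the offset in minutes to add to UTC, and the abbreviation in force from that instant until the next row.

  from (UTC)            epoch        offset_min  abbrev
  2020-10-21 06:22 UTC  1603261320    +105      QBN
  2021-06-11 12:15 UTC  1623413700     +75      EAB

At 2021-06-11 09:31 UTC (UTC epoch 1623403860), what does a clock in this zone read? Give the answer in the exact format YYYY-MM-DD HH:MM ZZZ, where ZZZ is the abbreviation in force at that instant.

2021-06-11 11:16 QBN

Query: 2021-06-11 09:31 UTC
Rule 1/2 (QBN, +01:45): 2020-10-21 06:22 UTC ≤ query < 2021-06-11 12:15 UTC
9·60 + 31 + 105 = 676 min
676 = 0·1440 + 676; 676 = 11·60 + 16 → 11:16, same day
→ 2021-06-11 11:16 QBN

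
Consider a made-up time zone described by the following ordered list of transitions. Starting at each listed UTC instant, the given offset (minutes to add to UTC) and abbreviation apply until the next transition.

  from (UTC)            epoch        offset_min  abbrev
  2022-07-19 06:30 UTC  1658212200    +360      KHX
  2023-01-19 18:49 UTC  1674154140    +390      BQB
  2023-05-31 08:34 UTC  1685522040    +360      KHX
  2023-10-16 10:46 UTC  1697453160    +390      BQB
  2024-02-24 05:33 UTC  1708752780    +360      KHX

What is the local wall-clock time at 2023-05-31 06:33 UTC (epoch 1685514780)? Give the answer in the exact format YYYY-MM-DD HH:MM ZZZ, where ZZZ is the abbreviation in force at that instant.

Query: 2023-05-31 06:33 UTC
Rule 2/5 (BQB, +06:30): 2023-01-19 18:49 UTC ≤ query < 2023-05-31 08:34 UTC
6·60 + 33 + 390 = 783 min
783 = 0·1440 + 783; 783 = 13·60 + 3 → 13:03, same day
→ 2023-05-31 13:03 BQB

2023-05-31 13:03 BQB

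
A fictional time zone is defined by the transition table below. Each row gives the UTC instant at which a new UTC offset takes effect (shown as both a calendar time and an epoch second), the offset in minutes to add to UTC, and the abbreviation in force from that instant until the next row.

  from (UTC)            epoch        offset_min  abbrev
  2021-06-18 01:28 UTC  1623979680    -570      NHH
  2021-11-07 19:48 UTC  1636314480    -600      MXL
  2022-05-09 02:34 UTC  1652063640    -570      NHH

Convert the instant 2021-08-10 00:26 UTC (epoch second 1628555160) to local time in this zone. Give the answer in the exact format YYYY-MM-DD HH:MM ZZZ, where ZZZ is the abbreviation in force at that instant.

2021-08-09 14:56 NHH

Query: 2021-08-10 00:26 UTC
Rule 1/3 (NHH, -09:30): 2021-06-18 01:28 UTC ≤ query < 2021-11-07 19:48 UTC
0·60 + 26 - 570 = -544 min
-544 = -1·1440 + 896; 896 = 14·60 + 56 → 14:56, 2021-08-10 - 1 day = 2021-08-09
→ 2021-08-09 14:56 NHH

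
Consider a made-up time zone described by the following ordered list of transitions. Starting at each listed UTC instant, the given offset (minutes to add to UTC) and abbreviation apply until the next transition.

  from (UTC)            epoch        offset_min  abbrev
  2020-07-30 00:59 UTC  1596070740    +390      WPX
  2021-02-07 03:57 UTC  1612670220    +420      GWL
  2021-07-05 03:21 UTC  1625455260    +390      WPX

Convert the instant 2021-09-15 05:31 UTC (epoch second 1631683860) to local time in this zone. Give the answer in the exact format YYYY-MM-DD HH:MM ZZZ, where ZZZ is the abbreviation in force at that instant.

Query: 2021-09-15 05:31 UTC
Rule 3/3 (WPX, +06:30): 2021-07-05 03:21 UTC ≤ query < +∞
5·60 + 31 + 390 = 721 min
721 = 0·1440 + 721; 721 = 12·60 + 1 → 12:01, same day
→ 2021-09-15 12:01 WPX

2021-09-15 12:01 WPX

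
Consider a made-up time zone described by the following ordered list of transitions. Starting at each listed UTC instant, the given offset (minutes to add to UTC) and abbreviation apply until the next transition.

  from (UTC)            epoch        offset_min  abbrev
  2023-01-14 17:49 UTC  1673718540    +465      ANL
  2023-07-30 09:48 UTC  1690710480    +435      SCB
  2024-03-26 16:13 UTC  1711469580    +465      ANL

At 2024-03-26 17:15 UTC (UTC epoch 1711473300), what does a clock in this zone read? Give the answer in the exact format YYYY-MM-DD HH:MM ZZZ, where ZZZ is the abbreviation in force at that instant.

Query: 2024-03-26 17:15 UTC
Rule 3/3 (ANL, +07:45): 2024-03-26 16:13 UTC ≤ query < +∞
17·60 + 15 + 465 = 1500 min
1500 = 1·1440 + 60; 60 = 1·60 + 0 → 01:00, 2024-03-26 + 1 day = 2024-03-27
→ 2024-03-27 01:00 ANL

2024-03-27 01:00 ANL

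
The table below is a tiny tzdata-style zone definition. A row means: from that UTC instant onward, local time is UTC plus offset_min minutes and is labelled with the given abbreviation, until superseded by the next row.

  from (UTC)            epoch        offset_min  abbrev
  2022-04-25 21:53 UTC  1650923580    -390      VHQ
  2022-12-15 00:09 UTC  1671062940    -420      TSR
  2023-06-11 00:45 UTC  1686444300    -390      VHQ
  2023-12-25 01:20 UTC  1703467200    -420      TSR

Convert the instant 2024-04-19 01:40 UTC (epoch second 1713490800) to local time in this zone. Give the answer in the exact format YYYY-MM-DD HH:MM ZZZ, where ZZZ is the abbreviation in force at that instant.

2024-04-18 18:40 TSR

Query: 2024-04-19 01:40 UTC
Rule 4/4 (TSR, -07:00): 2023-12-25 01:20 UTC ≤ query < +∞
1·60 + 40 - 420 = -320 min
-320 = -1·1440 + 1120; 1120 = 18·60 + 40 → 18:40, 2024-04-19 - 1 day = 2024-04-18
→ 2024-04-18 18:40 TSR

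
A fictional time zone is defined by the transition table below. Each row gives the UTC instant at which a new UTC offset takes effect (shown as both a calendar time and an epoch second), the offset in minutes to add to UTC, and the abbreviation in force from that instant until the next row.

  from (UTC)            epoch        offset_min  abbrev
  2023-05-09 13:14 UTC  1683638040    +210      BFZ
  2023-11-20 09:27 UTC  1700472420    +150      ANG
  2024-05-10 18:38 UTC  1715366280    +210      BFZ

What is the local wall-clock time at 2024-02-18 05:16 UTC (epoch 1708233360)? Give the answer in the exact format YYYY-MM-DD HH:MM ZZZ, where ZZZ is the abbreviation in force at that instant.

2024-02-18 07:46 ANG

Query: 2024-02-18 05:16 UTC
Rule 2/3 (ANG, +02:30): 2023-11-20 09:27 UTC ≤ query < 2024-05-10 18:38 UTC
5·60 + 16 + 150 = 466 min
466 = 0·1440 + 466; 466 = 7·60 + 46 → 07:46, same day
→ 2024-02-18 07:46 ANG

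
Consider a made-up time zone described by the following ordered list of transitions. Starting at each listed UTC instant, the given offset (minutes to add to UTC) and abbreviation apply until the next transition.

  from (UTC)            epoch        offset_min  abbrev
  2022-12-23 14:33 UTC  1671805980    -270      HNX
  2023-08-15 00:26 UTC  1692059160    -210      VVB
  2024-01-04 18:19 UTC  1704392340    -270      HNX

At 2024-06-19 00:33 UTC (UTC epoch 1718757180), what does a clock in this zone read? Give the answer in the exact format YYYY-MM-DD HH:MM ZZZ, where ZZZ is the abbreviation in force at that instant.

Query: 2024-06-19 00:33 UTC
Rule 3/3 (HNX, -04:30): 2024-01-04 18:19 UTC ≤ query < +∞
0·60 + 33 - 270 = -237 min
-237 = -1·1440 + 1203; 1203 = 20·60 + 3 → 20:03, 2024-06-19 - 1 day = 2024-06-18
→ 2024-06-18 20:03 HNX

2024-06-18 20:03 HNX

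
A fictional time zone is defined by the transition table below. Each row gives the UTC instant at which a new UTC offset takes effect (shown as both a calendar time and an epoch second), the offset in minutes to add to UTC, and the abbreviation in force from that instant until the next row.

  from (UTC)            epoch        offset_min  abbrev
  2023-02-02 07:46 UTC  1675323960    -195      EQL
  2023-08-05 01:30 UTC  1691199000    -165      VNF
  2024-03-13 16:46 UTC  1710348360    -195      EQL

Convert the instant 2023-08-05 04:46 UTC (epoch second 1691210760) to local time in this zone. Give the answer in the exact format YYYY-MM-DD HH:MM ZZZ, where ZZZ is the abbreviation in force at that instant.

2023-08-05 02:01 VNF

Query: 2023-08-05 04:46 UTC
Rule 2/3 (VNF, -02:45): 2023-08-05 01:30 UTC ≤ query < 2024-03-13 16:46 UTC
4·60 + 46 - 165 = 121 min
121 = 0·1440 + 121; 121 = 2·60 + 1 → 02:01, same day
→ 2023-08-05 02:01 VNF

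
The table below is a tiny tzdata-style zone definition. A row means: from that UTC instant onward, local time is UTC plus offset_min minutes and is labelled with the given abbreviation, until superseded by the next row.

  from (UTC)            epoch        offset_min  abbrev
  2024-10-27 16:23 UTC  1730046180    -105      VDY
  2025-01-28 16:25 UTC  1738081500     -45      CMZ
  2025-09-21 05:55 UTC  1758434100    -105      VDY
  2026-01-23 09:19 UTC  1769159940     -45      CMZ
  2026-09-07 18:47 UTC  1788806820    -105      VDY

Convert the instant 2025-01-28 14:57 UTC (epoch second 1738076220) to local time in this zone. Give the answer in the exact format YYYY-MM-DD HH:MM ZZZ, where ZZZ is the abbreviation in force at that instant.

Query: 2025-01-28 14:57 UTC
Rule 1/5 (VDY, -01:45): 2024-10-27 16:23 UTC ≤ query < 2025-01-28 16:25 UTC
14·60 + 57 - 105 = 792 min
792 = 0·1440 + 792; 792 = 13·60 + 12 → 13:12, same day
→ 2025-01-28 13:12 VDY

2025-01-28 13:12 VDY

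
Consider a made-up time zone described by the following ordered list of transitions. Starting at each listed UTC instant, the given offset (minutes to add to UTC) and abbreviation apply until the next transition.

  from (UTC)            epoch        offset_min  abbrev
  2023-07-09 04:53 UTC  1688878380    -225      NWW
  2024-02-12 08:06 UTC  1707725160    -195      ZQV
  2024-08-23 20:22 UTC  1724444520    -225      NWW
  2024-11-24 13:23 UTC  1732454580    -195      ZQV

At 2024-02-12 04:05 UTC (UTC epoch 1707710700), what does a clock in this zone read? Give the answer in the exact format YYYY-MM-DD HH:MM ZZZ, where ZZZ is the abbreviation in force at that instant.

Query: 2024-02-12 04:05 UTC
Rule 1/4 (NWW, -03:45): 2023-07-09 04:53 UTC ≤ query < 2024-02-12 08:06 UTC
4·60 + 5 - 225 = 20 min
20 = 0·1440 + 20; 20 = 0·60 + 20 → 00:20, same day
→ 2024-02-12 00:20 NWW

2024-02-12 00:20 NWW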